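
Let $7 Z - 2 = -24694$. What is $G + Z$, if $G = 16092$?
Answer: $\frac{87952}{7} \approx 12565.0$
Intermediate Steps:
$Z = - \frac{24692}{7}$ ($Z = \frac{2}{7} + \frac{1}{7} \left(-24694\right) = \frac{2}{7} - \frac{24694}{7} = - \frac{24692}{7} \approx -3527.4$)
$G + Z = 16092 - \frac{24692}{7} = \frac{87952}{7}$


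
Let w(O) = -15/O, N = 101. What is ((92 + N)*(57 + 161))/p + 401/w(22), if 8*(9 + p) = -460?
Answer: -2435546/1995 ≈ -1220.8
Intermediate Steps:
p = -133/2 (p = -9 + (⅛)*(-460) = -9 - 115/2 = -133/2 ≈ -66.500)
((92 + N)*(57 + 161))/p + 401/w(22) = ((92 + 101)*(57 + 161))/(-133/2) + 401/((-15/22)) = (193*218)*(-2/133) + 401/((-15*1/22)) = 42074*(-2/133) + 401/(-15/22) = -84148/133 + 401*(-22/15) = -84148/133 - 8822/15 = -2435546/1995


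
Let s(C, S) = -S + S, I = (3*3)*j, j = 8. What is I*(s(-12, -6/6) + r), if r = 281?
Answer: 20232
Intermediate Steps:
I = 72 (I = (3*3)*8 = 9*8 = 72)
s(C, S) = 0
I*(s(-12, -6/6) + r) = 72*(0 + 281) = 72*281 = 20232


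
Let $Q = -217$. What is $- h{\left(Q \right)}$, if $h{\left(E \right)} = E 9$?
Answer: $1953$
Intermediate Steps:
$h{\left(E \right)} = 9 E$
$- h{\left(Q \right)} = - 9 \left(-217\right) = \left(-1\right) \left(-1953\right) = 1953$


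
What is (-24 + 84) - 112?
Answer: -52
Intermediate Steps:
(-24 + 84) - 112 = 60 - 112 = -52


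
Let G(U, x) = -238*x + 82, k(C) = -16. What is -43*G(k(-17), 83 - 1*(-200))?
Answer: 2892696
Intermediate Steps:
G(U, x) = 82 - 238*x
-43*G(k(-17), 83 - 1*(-200)) = -43*(82 - 238*(83 - 1*(-200))) = -43*(82 - 238*(83 + 200)) = -43*(82 - 238*283) = -43*(82 - 67354) = -43*(-67272) = 2892696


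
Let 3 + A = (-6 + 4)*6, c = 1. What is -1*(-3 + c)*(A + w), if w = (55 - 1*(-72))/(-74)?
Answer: -1237/37 ≈ -33.432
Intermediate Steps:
A = -15 (A = -3 + (-6 + 4)*6 = -3 - 2*6 = -3 - 12 = -15)
w = -127/74 (w = (55 + 72)*(-1/74) = 127*(-1/74) = -127/74 ≈ -1.7162)
-1*(-3 + c)*(A + w) = -1*(-3 + 1)*(-15 - 127/74) = -1*(-2)*(-1237)/74 = -(-2)*(-1237)/74 = -1*1237/37 = -1237/37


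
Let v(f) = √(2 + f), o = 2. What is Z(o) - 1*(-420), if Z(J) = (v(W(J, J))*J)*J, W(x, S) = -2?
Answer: 420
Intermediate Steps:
Z(J) = 0 (Z(J) = (√(2 - 2)*J)*J = (√0*J)*J = (0*J)*J = 0*J = 0)
Z(o) - 1*(-420) = 0 - 1*(-420) = 0 + 420 = 420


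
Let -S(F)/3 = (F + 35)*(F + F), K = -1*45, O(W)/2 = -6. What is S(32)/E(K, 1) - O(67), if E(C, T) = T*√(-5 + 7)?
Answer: 12 - 6432*√2 ≈ -9084.2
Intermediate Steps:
O(W) = -12 (O(W) = 2*(-6) = -12)
K = -45
E(C, T) = T*√2
S(F) = -6*F*(35 + F) (S(F) = -3*(F + 35)*(F + F) = -3*(35 + F)*2*F = -6*F*(35 + F))
S(32)/E(K, 1) - O(67) = (-6*32*(35 + 32))/((1*√2)) - 1*(-12) = (-6*32*67)/(√2) + 12 = -6432*√2 + 12 = 12 - 6432*√2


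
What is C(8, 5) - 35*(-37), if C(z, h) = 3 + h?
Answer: 1303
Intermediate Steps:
C(8, 5) - 35*(-37) = (3 + 5) - 35*(-37) = 8 + 1295 = 1303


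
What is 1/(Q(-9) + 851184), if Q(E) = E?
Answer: 1/851175 ≈ 1.1748e-6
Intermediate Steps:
1/(Q(-9) + 851184) = 1/(-9 + 851184) = 1/851175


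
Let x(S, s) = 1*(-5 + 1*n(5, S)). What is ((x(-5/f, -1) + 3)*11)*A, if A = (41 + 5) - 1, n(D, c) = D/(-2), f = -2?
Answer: -4455/2 ≈ -2227.5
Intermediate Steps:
n(D, c) = -D/2 (n(D, c) = D*(-½) = -D/2)
x(S, s) = -15/2 (x(S, s) = 1*(-5 + 1*(-½*5)) = 1*(-5 + 1*(-5/2)) = 1*(-5 - 5/2) = 1*(-15/2) = -15/2)
A = 45 (A = 46 - 1 = 45)
((x(-5/f, -1) + 3)*11)*A = ((-15/2 + 3)*11)*45 = -9/2*11*45 = -99/2*45 = -4455/2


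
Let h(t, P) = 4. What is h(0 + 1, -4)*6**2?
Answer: 144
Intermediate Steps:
h(0 + 1, -4)*6**2 = 4*6**2 = 4*36 = 144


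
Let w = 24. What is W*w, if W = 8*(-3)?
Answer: -576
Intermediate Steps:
W = -24
W*w = -24*24 = -576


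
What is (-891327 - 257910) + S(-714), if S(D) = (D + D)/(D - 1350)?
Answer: -197668645/172 ≈ -1.1492e+6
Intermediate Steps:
S(D) = 2*D/(-1350 + D) (S(D) = (2*D)/(-1350 + D) = 2*D/(-1350 + D))
(-891327 - 257910) + S(-714) = (-891327 - 257910) + 2*(-714)/(-1350 - 714) = -1149237 + 2*(-714)/(-2064) = -1149237 + 2*(-714)*(-1/2064) = -1149237 + 119/172 = -197668645/172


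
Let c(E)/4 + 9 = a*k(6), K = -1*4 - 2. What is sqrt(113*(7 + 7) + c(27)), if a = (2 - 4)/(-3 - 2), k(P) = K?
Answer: sqrt(38410)/5 ≈ 39.197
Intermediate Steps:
K = -6 (K = -4 - 2 = -6)
k(P) = -6
a = 2/5 (a = -2/(-5) = -2*(-1/5) = 2/5 ≈ 0.40000)
c(E) = -228/5 (c(E) = -36 + 4*((2/5)*(-6)) = -36 + 4*(-12/5) = -36 - 48/5 = -228/5)
sqrt(113*(7 + 7) + c(27)) = sqrt(113*(7 + 7) - 228/5) = sqrt(113*14 - 228/5) = sqrt(1582 - 228/5) = sqrt(7682/5) = sqrt(38410)/5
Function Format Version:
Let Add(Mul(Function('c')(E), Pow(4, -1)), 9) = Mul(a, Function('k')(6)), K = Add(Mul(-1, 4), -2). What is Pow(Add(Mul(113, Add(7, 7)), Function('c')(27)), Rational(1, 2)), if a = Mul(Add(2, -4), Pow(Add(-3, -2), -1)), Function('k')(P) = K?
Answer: Mul(Rational(1, 5), Pow(38410, Rational(1, 2))) ≈ 39.197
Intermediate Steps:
K = -6 (K = Add(-4, -2) = -6)
Function('k')(P) = -6
a = Rational(2, 5) (a = Mul(-2, Pow(-5, -1)) = Mul(-2, Rational(-1, 5)) = Rational(2, 5) ≈ 0.40000)
Function('c')(E) = Rational(-228, 5) (Function('c')(E) = Add(-36, Mul(4, Mul(Rational(2, 5), -6))) = Add(-36, Mul(4, Rational(-12, 5))) = Add(-36, Rational(-48, 5)) = Rational(-228, 5))
Pow(Add(Mul(113, Add(7, 7)), Function('c')(27)), Rational(1, 2)) = Pow(Add(Mul(113, Add(7, 7)), Rational(-228, 5)), Rational(1, 2)) = Pow(Add(Mul(113, 14), Rational(-228, 5)), Rational(1, 2)) = Pow(Add(1582, Rational(-228, 5)), Rational(1, 2)) = Pow(Rational(7682, 5), Rational(1, 2)) = Mul(Rational(1, 5), Pow(38410, Rational(1, 2)))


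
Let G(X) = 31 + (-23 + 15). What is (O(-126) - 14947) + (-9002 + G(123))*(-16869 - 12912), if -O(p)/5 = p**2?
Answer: 267309272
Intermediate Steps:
G(X) = 23 (G(X) = 31 - 8 = 23)
O(p) = -5*p**2
(O(-126) - 14947) + (-9002 + G(123))*(-16869 - 12912) = (-5*(-126)**2 - 14947) + (-9002 + 23)*(-16869 - 12912) = (-5*15876 - 14947) - 8979*(-29781) = (-79380 - 14947) + 267403599 = -94327 + 267403599 = 267309272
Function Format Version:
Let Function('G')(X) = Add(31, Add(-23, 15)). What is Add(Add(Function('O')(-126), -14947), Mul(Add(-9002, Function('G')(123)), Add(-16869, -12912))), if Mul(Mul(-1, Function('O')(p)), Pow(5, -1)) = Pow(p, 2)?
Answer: 267309272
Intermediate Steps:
Function('G')(X) = 23 (Function('G')(X) = Add(31, -8) = 23)
Function('O')(p) = Mul(-5, Pow(p, 2))
Add(Add(Function('O')(-126), -14947), Mul(Add(-9002, Function('G')(123)), Add(-16869, -12912))) = Add(Add(Mul(-5, Pow(-126, 2)), -14947), Mul(Add(-9002, 23), Add(-16869, -12912))) = Add(Add(Mul(-5, 15876), -14947), Mul(-8979, -29781)) = Add(Add(-79380, -14947), 267403599) = Add(-94327, 267403599) = 267309272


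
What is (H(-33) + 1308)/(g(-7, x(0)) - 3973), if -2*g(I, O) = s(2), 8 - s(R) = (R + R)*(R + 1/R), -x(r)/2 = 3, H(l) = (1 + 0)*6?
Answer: -219/662 ≈ -0.33082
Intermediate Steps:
H(l) = 6 (H(l) = 1*6 = 6)
x(r) = -6 (x(r) = -2*3 = -6)
s(R) = 8 - 2*R*(R + 1/R) (s(R) = 8 - (R + R)*(R + 1/R) = 8 - 2*R*(R + 1/R))
g(I, O) = 1 (g(I, O) = -(6 - 2*2²)/2 = -(6 - 2*4)/2 = -(6 - 8)/2 = -½*(-2) = 1)
(H(-33) + 1308)/(g(-7, x(0)) - 3973) = (6 + 1308)/(1 - 3973) = 1314/(-3972) = 1314*(-1/3972) = -219/662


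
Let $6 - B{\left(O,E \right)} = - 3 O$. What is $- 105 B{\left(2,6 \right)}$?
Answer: $-1260$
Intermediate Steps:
$B{\left(O,E \right)} = 6 + 3 O$ ($B{\left(O,E \right)} = 6 - - 3 O = 6 + 3 O$)
$- 105 B{\left(2,6 \right)} = - 105 \left(6 + 3 \cdot 2\right) = - 105 \left(6 + 6\right) = \left(-105\right) 12 = -1260$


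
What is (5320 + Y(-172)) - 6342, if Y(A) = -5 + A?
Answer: -1199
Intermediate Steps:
(5320 + Y(-172)) - 6342 = (5320 + (-5 - 172)) - 6342 = (5320 - 177) - 6342 = 5143 - 6342 = -1199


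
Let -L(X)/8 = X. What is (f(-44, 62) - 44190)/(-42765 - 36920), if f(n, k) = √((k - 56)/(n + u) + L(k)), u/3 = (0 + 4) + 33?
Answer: 8838/15937 - I*√2226142/5338895 ≈ 0.55456 - 0.00027946*I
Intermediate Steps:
u = 111 (u = 3*((0 + 4) + 33) = 3*(4 + 33) = 3*37 = 111)
L(X) = -8*X
f(n, k) = √(-8*k + (-56 + k)/(111 + n)) (f(n, k) = √((k - 56)/(n + 111) - 8*k) = √((-56 + k)/(111 + n) - 8*k) = √(-8*k + (-56 + k)/(111 + n)))
(f(-44, 62) - 44190)/(-42765 - 36920) = (√((-56 + 62 - 8*62*(111 - 44))/(111 - 44)) - 44190)/(-42765 - 36920) = (√((-56 + 62 - 8*62*67)/67) - 44190)/(-79685) = (√((-56 + 62 - 33232)/67) - 44190)*(-1/79685) = (√((1/67)*(-33226)) - 44190)*(-1/79685) = (√(-33226/67) - 44190)*(-1/79685) = (I*√2226142/67 - 44190)*(-1/79685) = (-44190 + I*√2226142/67)*(-1/79685) = 8838/15937 - I*√2226142/5338895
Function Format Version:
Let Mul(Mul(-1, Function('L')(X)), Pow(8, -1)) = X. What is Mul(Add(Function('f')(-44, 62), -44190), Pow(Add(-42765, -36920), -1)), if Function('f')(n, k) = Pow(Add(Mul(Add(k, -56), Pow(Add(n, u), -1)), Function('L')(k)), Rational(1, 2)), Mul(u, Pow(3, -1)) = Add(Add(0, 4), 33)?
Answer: Add(Rational(8838, 15937), Mul(Rational(-1, 5338895), I, Pow(2226142, Rational(1, 2)))) ≈ Add(0.55456, Mul(-0.00027946, I))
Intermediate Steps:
u = 111 (u = Mul(3, Add(Add(0, 4), 33)) = Mul(3, Add(4, 33)) = Mul(3, 37) = 111)
Function('L')(X) = Mul(-8, X)
Function('f')(n, k) = Pow(Add(Mul(-8, k), Mul(Pow(Add(111, n), -1), Add(-56, k))), Rational(1, 2)) (Function('f')(n, k) = Pow(Add(Mul(Add(k, -56), Pow(Add(n, 111), -1)), Mul(-8, k)), Rational(1, 2)) = Pow(Add(Mul(Add(-56, k), Pow(Add(111, n), -1)), Mul(-8, k)), Rational(1, 2)) = Pow(Add(Mul(Pow(Add(111, n), -1), Add(-56, k)), Mul(-8, k)), Rational(1, 2)) = Pow(Add(Mul(-8, k), Mul(Pow(Add(111, n), -1), Add(-56, k))), Rational(1, 2)))
Mul(Add(Function('f')(-44, 62), -44190), Pow(Add(-42765, -36920), -1)) = Mul(Add(Pow(Mul(Pow(Add(111, -44), -1), Add(-56, 62, Mul(-8, 62, Add(111, -44)))), Rational(1, 2)), -44190), Pow(Add(-42765, -36920), -1)) = Mul(Add(Pow(Mul(Pow(67, -1), Add(-56, 62, Mul(-8, 62, 67))), Rational(1, 2)), -44190), Pow(-79685, -1)) = Mul(Add(Pow(Mul(Rational(1, 67), Add(-56, 62, -33232)), Rational(1, 2)), -44190), Rational(-1, 79685)) = Mul(Add(Pow(Mul(Rational(1, 67), -33226), Rational(1, 2)), -44190), Rational(-1, 79685)) = Mul(Add(Pow(Rational(-33226, 67), Rational(1, 2)), -44190), Rational(-1, 79685)) = Mul(Add(Mul(Rational(1, 67), I, Pow(2226142, Rational(1, 2))), -44190), Rational(-1, 79685)) = Mul(Add(-44190, Mul(Rational(1, 67), I, Pow(2226142, Rational(1, 2)))), Rational(-1, 79685)) = Add(Rational(8838, 15937), Mul(Rational(-1, 5338895), I, Pow(2226142, Rational(1, 2))))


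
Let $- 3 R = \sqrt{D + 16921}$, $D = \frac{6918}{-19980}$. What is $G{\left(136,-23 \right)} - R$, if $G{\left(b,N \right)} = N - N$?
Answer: $\frac{\sqrt{20847937490}}{3330} \approx 43.36$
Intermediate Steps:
$D = - \frac{1153}{3330}$ ($D = 6918 \left(- \frac{1}{19980}\right) = - \frac{1153}{3330} \approx -0.34625$)
$R = - \frac{\sqrt{20847937490}}{3330}$ ($R = - \frac{\sqrt{- \frac{1153}{3330} + 16921}}{3} = - \frac{\sqrt{\frac{56345777}{3330}}}{3} = - \frac{\frac{1}{1110} \sqrt{20847937490}}{3} = - \frac{\sqrt{20847937490}}{3330} \approx -43.36$)
$G{\left(b,N \right)} = 0$
$G{\left(136,-23 \right)} - R = 0 - - \frac{\sqrt{20847937490}}{3330} = 0 + \frac{\sqrt{20847937490}}{3330} = \frac{\sqrt{20847937490}}{3330}$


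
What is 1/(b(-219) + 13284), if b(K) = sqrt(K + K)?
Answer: 2214/29410849 - I*sqrt(438)/176465094 ≈ 7.5278e-5 - 1.186e-7*I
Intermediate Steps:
b(K) = sqrt(2)*sqrt(K) (b(K) = sqrt(2*K) = sqrt(2)*sqrt(K))
1/(b(-219) + 13284) = 1/(sqrt(2)*sqrt(-219) + 13284) = 1/(sqrt(2)*(I*sqrt(219)) + 13284) = 1/(I*sqrt(438) + 13284) = 1/(13284 + I*sqrt(438))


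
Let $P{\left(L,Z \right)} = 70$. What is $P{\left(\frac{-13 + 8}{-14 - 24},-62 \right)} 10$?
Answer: $700$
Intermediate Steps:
$P{\left(\frac{-13 + 8}{-14 - 24},-62 \right)} 10 = 70 \cdot 10 = 700$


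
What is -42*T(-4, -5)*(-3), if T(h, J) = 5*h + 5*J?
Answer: -5670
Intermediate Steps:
T(h, J) = 5*J + 5*h
-42*T(-4, -5)*(-3) = -42*(5*(-5) + 5*(-4))*(-3) = -42*(-25 - 20)*(-3) = -42*(-45)*(-3) = 1890*(-3) = -5670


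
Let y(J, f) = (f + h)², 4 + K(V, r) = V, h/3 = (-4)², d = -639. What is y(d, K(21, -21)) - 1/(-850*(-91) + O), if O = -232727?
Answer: 656467826/155377 ≈ 4225.0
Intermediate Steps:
h = 48 (h = 3*(-4)² = 3*16 = 48)
K(V, r) = -4 + V
y(J, f) = (48 + f)² (y(J, f) = (f + 48)² = (48 + f)²)
y(d, K(21, -21)) - 1/(-850*(-91) + O) = (48 + (-4 + 21))² - 1/(-850*(-91) - 232727) = (48 + 17)² - 1/(77350 - 232727) = 65² - 1/(-155377) = 4225 - 1*(-1/155377) = 4225 + 1/155377 = 656467826/155377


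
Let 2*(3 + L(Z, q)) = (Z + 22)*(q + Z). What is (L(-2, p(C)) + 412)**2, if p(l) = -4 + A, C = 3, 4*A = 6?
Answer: 132496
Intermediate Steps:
A = 3/2 (A = (1/4)*6 = 3/2 ≈ 1.5000)
p(l) = -5/2 (p(l) = -4 + 3/2 = -5/2)
L(Z, q) = -3 + (22 + Z)*(Z + q)/2 (L(Z, q) = -3 + ((Z + 22)*(q + Z))/2 = -3 + ((22 + Z)*(Z + q))/2 = -3 + (22 + Z)*(Z + q)/2)
(L(-2, p(C)) + 412)**2 = ((-3 + (1/2)*(-2)**2 + 11*(-2) + 11*(-5/2) + (1/2)*(-2)*(-5/2)) + 412)**2 = ((-3 + (1/2)*4 - 22 - 55/2 + 5/2) + 412)**2 = ((-3 + 2 - 22 - 55/2 + 5/2) + 412)**2 = (-48 + 412)**2 = 364**2 = 132496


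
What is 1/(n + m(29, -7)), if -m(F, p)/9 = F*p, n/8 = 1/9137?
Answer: 9137/16693307 ≈ 0.00054734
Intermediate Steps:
n = 8/9137 ≈ 0.00087556
m(F, p) = -9*F*p
1/(n + m(29, -7)) = 1/(8/9137 - 9*29*(-7)) = 1/(8/9137 + 1827) = 1/(16693307/9137) = 9137/16693307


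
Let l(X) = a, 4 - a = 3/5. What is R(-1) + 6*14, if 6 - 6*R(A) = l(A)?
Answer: 2533/30 ≈ 84.433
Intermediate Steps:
a = 17/5 (a = 4 - 3/5 = 17/5 ≈ 3.4000)
l(X) = 17/5
R(A) = 13/30 (R(A) = 1 - 1/6*17/5 = 1 - 17/30 = 13/30)
R(-1) + 6*14 = 13/30 + 6*14 = 13/30 + 84 = 2533/30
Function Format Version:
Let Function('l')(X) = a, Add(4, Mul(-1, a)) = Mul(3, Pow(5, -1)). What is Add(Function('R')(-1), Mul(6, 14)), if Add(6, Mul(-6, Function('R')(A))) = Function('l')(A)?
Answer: Rational(2533, 30) ≈ 84.433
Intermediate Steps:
a = Rational(17, 5) (a = Add(4, Mul(-1, Mul(3, Pow(5, -1)))) = Add(4, Mul(-1, Mul(3, Rational(1, 5)))) = Add(4, Mul(-1, Rational(3, 5))) = Add(4, Rational(-3, 5)) = Rational(17, 5) ≈ 3.4000)
Function('l')(X) = Rational(17, 5)
Function('R')(A) = Rational(13, 30) (Function('R')(A) = Add(1, Mul(Rational(-1, 6), Rational(17, 5))) = Add(1, Rational(-17, 30)) = Rational(13, 30))
Add(Function('R')(-1), Mul(6, 14)) = Add(Rational(13, 30), Mul(6, 14)) = Add(Rational(13, 30), 84) = Rational(2533, 30)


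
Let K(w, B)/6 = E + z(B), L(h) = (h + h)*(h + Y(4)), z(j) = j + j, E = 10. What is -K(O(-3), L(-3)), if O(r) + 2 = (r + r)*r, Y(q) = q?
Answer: 12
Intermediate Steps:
z(j) = 2*j
O(r) = -2 + 2*r² (O(r) = -2 + (r + r)*r = -2 + (2*r)*r = -2 + 2*r²)
L(h) = 2*h*(4 + h) (L(h) = (h + h)*(h + 4) = (2*h)*(4 + h) = 2*h*(4 + h))
K(w, B) = 60 + 12*B (K(w, B) = 6*(10 + 2*B) = 60 + 12*B)
-K(O(-3), L(-3)) = -(60 + 12*(2*(-3)*(4 - 3))) = -(60 + 12*(2*(-3)*1)) = -(60 + 12*(-6)) = -(60 - 72) = -1*(-12) = 12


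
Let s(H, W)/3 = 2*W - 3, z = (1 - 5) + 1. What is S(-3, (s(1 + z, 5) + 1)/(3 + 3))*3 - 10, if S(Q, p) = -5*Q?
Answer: 35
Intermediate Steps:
z = -3 (z = -4 + 1 = -3)
s(H, W) = -9 + 6*W (s(H, W) = 3*(2*W - 3) = 3*(-3 + 2*W) = -9 + 6*W)
S(-3, (s(1 + z, 5) + 1)/(3 + 3))*3 - 10 = -5*(-3)*3 - 10 = 15*3 - 10 = 45 - 10 = 35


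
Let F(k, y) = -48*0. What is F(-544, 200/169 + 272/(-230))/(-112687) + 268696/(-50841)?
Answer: -268696/50841 ≈ -5.2850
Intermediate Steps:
F(k, y) = 0
F(-544, 200/169 + 272/(-230))/(-112687) + 268696/(-50841) = 0/(-112687) + 268696/(-50841) = 0*(-1/112687) + 268696*(-1/50841) = 0 - 268696/50841 = -268696/50841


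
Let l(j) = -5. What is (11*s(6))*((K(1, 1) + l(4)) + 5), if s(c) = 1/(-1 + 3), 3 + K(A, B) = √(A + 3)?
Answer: -11/2 ≈ -5.5000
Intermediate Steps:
K(A, B) = -3 + √(3 + A) (K(A, B) = -3 + √(A + 3) = -3 + √(3 + A))
s(c) = ½ (s(c) = 1/2 = ½)
(11*s(6))*((K(1, 1) + l(4)) + 5) = (11*(½))*(((-3 + √(3 + 1)) - 5) + 5) = 11*(((-3 + √4) - 5) + 5)/2 = 11*(((-3 + 2) - 5) + 5)/2 = 11*((-1 - 5) + 5)/2 = 11*(-6 + 5)/2 = (11/2)*(-1) = -11/2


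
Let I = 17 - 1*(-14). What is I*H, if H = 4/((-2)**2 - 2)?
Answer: 62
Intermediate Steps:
I = 31 (I = 17 + 14 = 31)
H = 2 (H = 4/(4 - 2) = 4/2 = 4*(1/2) = 2)
I*H = 31*2 = 62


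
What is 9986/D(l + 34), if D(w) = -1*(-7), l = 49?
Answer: 9986/7 ≈ 1426.6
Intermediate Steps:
D(w) = 7
9986/D(l + 34) = 9986/7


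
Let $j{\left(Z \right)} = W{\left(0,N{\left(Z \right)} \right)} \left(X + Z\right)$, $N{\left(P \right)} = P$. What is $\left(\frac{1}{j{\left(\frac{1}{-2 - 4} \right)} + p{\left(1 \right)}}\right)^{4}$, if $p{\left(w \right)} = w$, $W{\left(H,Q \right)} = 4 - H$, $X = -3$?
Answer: $\frac{81}{1500625} \approx 5.3977 \cdot 10^{-5}$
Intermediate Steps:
$j{\left(Z \right)} = -12 + 4 Z$ ($j{\left(Z \right)} = \left(4 - 0\right) \left(-3 + Z\right) = \left(4 + 0\right) \left(-3 + Z\right) = 4 \left(-3 + Z\right) = -12 + 4 Z$)
$\left(\frac{1}{j{\left(\frac{1}{-2 - 4} \right)} + p{\left(1 \right)}}\right)^{4} = \left(\frac{1}{\left(-12 + \frac{4}{-2 - 4}\right) + 1}\right)^{4} = \left(\frac{1}{\left(-12 + \frac{4}{-6}\right) + 1}\right)^{4} = \left(\frac{1}{\left(-12 + 4 \left(- \frac{1}{6}\right)\right) + 1}\right)^{4} = \left(\frac{1}{\left(-12 - \frac{2}{3}\right) + 1}\right)^{4} = \left(\frac{1}{- \frac{38}{3} + 1}\right)^{4} = \left(\frac{1}{- \frac{35}{3}}\right)^{4} = \left(- \frac{3}{35}\right)^{4} = \frac{81}{1500625}$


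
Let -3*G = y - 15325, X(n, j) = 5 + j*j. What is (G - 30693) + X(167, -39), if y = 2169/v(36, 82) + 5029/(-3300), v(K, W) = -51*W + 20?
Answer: -495640200601/20601900 ≈ -24058.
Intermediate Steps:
X(n, j) = 5 + j**2
v(K, W) = 20 - 51*W
y = -14044199/6867300 (y = 2169/(20 - 51*82) + 5029/(-3300) = 2169/(20 - 4182) + 5029*(-1/3300) = 2169/(-4162) - 5029/3300 = 2169*(-1/4162) - 5029/3300 = -2169/4162 - 5029/3300 = -14044199/6867300 ≈ -2.0451)
G = 105255416699/20601900 (G = -(-14044199/6867300 - 15325)/3 = -1/3*(-105255416699/6867300) = 105255416699/20601900 ≈ 5109.0)
(G - 30693) + X(167, -39) = (105255416699/20601900 - 30693) + (5 + (-39)**2) = -527078700001/20601900 + (5 + 1521) = -527078700001/20601900 + 1526 = -495640200601/20601900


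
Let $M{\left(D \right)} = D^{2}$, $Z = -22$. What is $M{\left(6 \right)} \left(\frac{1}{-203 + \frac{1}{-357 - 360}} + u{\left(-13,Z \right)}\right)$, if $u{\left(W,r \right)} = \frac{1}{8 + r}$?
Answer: $- \frac{700155}{254716} \approx -2.7488$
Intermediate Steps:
$M{\left(6 \right)} \left(\frac{1}{-203 + \frac{1}{-357 - 360}} + u{\left(-13,Z \right)}\right) = 6^{2} \left(\frac{1}{-203 + \frac{1}{-357 - 360}} + \frac{1}{8 - 22}\right) = 36 \left(\frac{1}{-203 + \frac{1}{-717}} + \frac{1}{-14}\right) = 36 \left(\frac{1}{-203 - \frac{1}{717}} - \frac{1}{14}\right) = 36 \left(\frac{1}{- \frac{145552}{717}} - \frac{1}{14}\right) = 36 \left(- \frac{717}{145552} - \frac{1}{14}\right) = 36 \left(- \frac{77795}{1018864}\right) = - \frac{700155}{254716}$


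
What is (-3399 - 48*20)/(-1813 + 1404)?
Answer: 4359/409 ≈ 10.658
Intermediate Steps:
(-3399 - 48*20)/(-1813 + 1404) = (-3399 - 960)/(-409) = -4359*(-1/409) = 4359/409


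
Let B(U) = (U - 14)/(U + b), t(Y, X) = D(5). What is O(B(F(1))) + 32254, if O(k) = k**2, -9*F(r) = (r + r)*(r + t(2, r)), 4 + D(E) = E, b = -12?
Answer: 101152769/3136 ≈ 32255.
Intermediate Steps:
D(E) = -4 + E
t(Y, X) = 1 (t(Y, X) = -4 + 5 = 1)
F(r) = -2*r*(1 + r)/9 (F(r) = -(r + r)*(r + 1)/9 = -2*r*(1 + r)/9)
B(U) = (-14 + U)/(-12 + U) (B(U) = (U - 14)/(U - 12) = (-14 + U)/(-12 + U))
O(B(F(1))) + 32254 = ((-14 - 2/9*1*(1 + 1))/(-12 - 2/9*1*(1 + 1)))**2 + 32254 = ((-14 - 2/9*1*2)/(-12 - 2/9*1*2))**2 + 32254 = ((-14 - 4/9)/(-12 - 4/9))**2 + 32254 = (-130/9/(-112/9))**2 + 32254 = (-9/112*(-130/9))**2 + 32254 = (65/56)**2 + 32254 = 4225/3136 + 32254 = 101152769/3136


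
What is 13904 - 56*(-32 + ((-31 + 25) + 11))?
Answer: 15416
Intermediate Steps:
13904 - 56*(-32 + ((-31 + 25) + 11)) = 13904 - 56*(-32 + (-6 + 11)) = 13904 - 56*(-32 + 5) = 13904 - 56*(-27) = 13904 - 1*(-1512) = 13904 + 1512 = 15416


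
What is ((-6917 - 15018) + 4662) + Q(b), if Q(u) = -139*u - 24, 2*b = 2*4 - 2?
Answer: -17714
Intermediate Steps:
b = 3 (b = (2*4 - 2)/2 = (8 - 2)/2 = (½)*6 = 3)
Q(u) = -24 - 139*u
((-6917 - 15018) + 4662) + Q(b) = ((-6917 - 15018) + 4662) + (-24 - 139*3) = (-21935 + 4662) + (-24 - 417) = -17273 - 441 = -17714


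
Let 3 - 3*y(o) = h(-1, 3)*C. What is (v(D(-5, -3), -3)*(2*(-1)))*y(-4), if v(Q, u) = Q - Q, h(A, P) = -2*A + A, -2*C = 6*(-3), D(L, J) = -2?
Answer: 0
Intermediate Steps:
C = 9 (C = -3*(-3) = -1/2*(-18) = 9)
h(A, P) = -A
y(o) = -2 (y(o) = 1 - (-1*(-1))*9/3 = 1 - 9/3 = 1 - 1/3*9 = 1 - 3 = -2)
v(Q, u) = 0
(v(D(-5, -3), -3)*(2*(-1)))*y(-4) = (0*(2*(-1)))*(-2) = (0*(-2))*(-2) = 0*(-2) = 0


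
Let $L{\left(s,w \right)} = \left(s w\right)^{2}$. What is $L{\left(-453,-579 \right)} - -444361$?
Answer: $68794914730$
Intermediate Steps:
$L{\left(s,w \right)} = s^{2} w^{2}$
$L{\left(-453,-579 \right)} - -444361 = \left(-453\right)^{2} \left(-579\right)^{2} - -444361 = 205209 \cdot 335241 + 444361 = 68794470369 + 444361 = 68794914730$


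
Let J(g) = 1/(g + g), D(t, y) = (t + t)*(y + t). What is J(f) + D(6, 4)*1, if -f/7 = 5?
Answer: 8399/70 ≈ 119.99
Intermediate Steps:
f = -35 (f = -7*5 = -35)
D(t, y) = 2*t*(t + y) (D(t, y) = (2*t)*(t + y) = 2*t*(t + y))
J(g) = 1/(2*g)
J(f) + D(6, 4)*1 = (1/2)/(-35) + (2*6*(6 + 4))*1 = (1/2)*(-1/35) + (2*6*10)*1 = -1/70 + 120*1 = -1/70 + 120 = 8399/70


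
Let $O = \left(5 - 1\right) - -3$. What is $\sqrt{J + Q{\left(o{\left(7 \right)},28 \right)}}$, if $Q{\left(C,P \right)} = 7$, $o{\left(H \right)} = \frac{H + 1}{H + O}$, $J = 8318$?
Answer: $15 \sqrt{37} \approx 91.241$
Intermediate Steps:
$O = 7$ ($O = 4 + 3 = 7$)
$o{\left(H \right)} = \frac{1 + H}{7 + H}$ ($o{\left(H \right)} = \frac{H + 1}{H + 7} = \frac{1 + H}{7 + H}$)
$\sqrt{J + Q{\left(o{\left(7 \right)},28 \right)}} = \sqrt{8318 + 7} = \sqrt{8325} = 15 \sqrt{37}$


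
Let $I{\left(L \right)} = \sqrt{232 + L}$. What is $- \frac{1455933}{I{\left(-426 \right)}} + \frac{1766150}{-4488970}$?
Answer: $- \frac{176615}{448897} + \frac{1455933 i \sqrt{194}}{194} \approx -0.39344 + 1.0453 \cdot 10^{5} i$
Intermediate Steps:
$- \frac{1455933}{I{\left(-426 \right)}} + \frac{1766150}{-4488970} = - \frac{1455933}{\sqrt{232 - 426}} + \frac{1766150}{-4488970} = - \frac{1455933}{\sqrt{-194}} + 1766150 \left(- \frac{1}{4488970}\right) = - \frac{1455933}{i \sqrt{194}} - \frac{176615}{448897} = - 1455933 \left(- \frac{i \sqrt{194}}{194}\right) - \frac{176615}{448897} = \frac{1455933 i \sqrt{194}}{194} - \frac{176615}{448897} = - \frac{176615}{448897} + \frac{1455933 i \sqrt{194}}{194}$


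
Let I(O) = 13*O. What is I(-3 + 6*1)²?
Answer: 1521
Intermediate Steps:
I(-3 + 6*1)² = (13*(-3 + 6*1))² = (13*(-3 + 6))² = (13*3)² = 39² = 1521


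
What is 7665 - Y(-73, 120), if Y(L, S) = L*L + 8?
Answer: 2328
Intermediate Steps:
Y(L, S) = 8 + L**2 (Y(L, S) = L**2 + 8 = 8 + L**2)
7665 - Y(-73, 120) = 7665 - (8 + (-73)**2) = 7665 - (8 + 5329) = 7665 - 1*5337 = 7665 - 5337 = 2328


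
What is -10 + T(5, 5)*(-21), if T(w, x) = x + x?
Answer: -220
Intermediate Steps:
T(w, x) = 2*x
-10 + T(5, 5)*(-21) = -10 + (2*5)*(-21) = -10 + 10*(-21) = -10 - 210 = -220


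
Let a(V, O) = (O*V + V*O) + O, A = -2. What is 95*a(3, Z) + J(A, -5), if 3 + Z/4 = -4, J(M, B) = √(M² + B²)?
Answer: -18620 + √29 ≈ -18615.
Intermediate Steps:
J(M, B) = √(B² + M²)
Z = -28 (Z = -12 + 4*(-4) = -12 - 16 = -28)
a(V, O) = O + 2*O*V (a(V, O) = (O*V + O*V) + O = 2*O*V + O = O + 2*O*V)
95*a(3, Z) + J(A, -5) = 95*(-28*(1 + 2*3)) + √((-5)² + (-2)²) = 95*(-28*(1 + 6)) + √(25 + 4) = 95*(-28*7) + √29 = 95*(-196) + √29 = -18620 + √29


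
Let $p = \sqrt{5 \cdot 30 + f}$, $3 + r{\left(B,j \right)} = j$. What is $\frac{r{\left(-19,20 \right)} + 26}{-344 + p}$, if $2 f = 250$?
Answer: $- \frac{14792}{118061} - \frac{215 \sqrt{11}}{118061} \approx -0.13133$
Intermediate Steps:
$f = 125$ ($f = \frac{1}{2} \cdot 250 = 125$)
$r{\left(B,j \right)} = -3 + j$
$p = 5 \sqrt{11}$ ($p = \sqrt{5 \cdot 30 + 125} = \sqrt{150 + 125} = \sqrt{275} = 5 \sqrt{11} \approx 16.583$)
$\frac{r{\left(-19,20 \right)} + 26}{-344 + p} = \frac{\left(-3 + 20\right) + 26}{-344 + 5 \sqrt{11}} = \frac{17 + 26}{-344 + 5 \sqrt{11}} = \frac{43}{-344 + 5 \sqrt{11}}$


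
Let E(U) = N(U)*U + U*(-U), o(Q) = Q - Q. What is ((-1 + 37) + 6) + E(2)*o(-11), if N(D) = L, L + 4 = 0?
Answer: 42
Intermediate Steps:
L = -4 (L = -4 + 0 = -4)
o(Q) = 0
N(D) = -4
E(U) = -U² - 4*U (E(U) = -4*U + U*(-U) = -4*U - U² = -U² - 4*U)
((-1 + 37) + 6) + E(2)*o(-11) = ((-1 + 37) + 6) - 1*2*(4 + 2)*0 = (36 + 6) - 1*2*6*0 = 42 - 12*0 = 42 + 0 = 42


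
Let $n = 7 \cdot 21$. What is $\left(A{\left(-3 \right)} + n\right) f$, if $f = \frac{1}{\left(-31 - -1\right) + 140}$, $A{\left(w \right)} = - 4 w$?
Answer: $\frac{159}{110} \approx 1.4455$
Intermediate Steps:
$f = \frac{1}{110}$ ($f = \frac{1}{\left(-31 + 1\right) + 140} = \frac{1}{-30 + 140} = \frac{1}{110} \approx 0.0090909$)
$n = 147$
$\left(A{\left(-3 \right)} + n\right) f = \left(\left(-4\right) \left(-3\right) + 147\right) \frac{1}{110} = \left(12 + 147\right) \frac{1}{110} = 159 \cdot \frac{1}{110} = \frac{159}{110}$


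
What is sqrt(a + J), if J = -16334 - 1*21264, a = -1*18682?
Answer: 2*I*sqrt(14070) ≈ 237.23*I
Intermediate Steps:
a = -18682
J = -37598 (J = -16334 - 21264 = -37598)
sqrt(a + J) = sqrt(-18682 - 37598) = sqrt(-56280) = 2*I*sqrt(14070)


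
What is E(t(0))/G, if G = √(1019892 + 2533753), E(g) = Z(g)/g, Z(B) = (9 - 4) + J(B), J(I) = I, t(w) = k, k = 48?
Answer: 53*√3553645/170574960 ≈ 0.00058573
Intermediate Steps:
t(w) = 48
Z(B) = 5 + B (Z(B) = (9 - 4) + B = 5 + B)
E(g) = (5 + g)/g
G = √3553645 ≈ 1885.1
E(t(0))/G = ((5 + 48)/48)/(√3553645) = ((1/48)*53)*(√3553645/3553645) = 53*(√3553645/3553645)/48 = 53*√3553645/170574960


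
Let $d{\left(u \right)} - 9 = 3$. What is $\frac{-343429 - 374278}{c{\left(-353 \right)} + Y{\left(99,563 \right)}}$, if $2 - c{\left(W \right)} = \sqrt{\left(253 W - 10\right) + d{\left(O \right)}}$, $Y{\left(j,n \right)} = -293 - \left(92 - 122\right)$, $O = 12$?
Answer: $\frac{20813503}{17492} - \frac{717707 i \sqrt{9923}}{52476} \approx 1189.9 - 1362.4 i$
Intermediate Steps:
$d{\left(u \right)} = 12$ ($d{\left(u \right)} = 9 + 3 = 12$)
$Y{\left(j,n \right)} = -263$ ($Y{\left(j,n \right)} = -293 - \left(92 - 122\right) = -293 - -30 = -293 + 30 = -263$)
$c{\left(W \right)} = 2 - \sqrt{2 + 253 W}$ ($c{\left(W \right)} = 2 - \sqrt{\left(253 W - 10\right) + 12} = 2 - \sqrt{\left(-10 + 253 W\right) + 12} = 2 - \sqrt{2 + 253 W}$)
$\frac{-343429 - 374278}{c{\left(-353 \right)} + Y{\left(99,563 \right)}} = \frac{-343429 - 374278}{\left(2 - \sqrt{2 + 253 \left(-353\right)}\right) - 263} = - \frac{717707}{\left(2 - \sqrt{2 - 89309}\right) - 263} = - \frac{717707}{\left(2 - \sqrt{-89307}\right) - 263} = - \frac{717707}{\left(2 - 3 i \sqrt{9923}\right) - 263} = - \frac{717707}{-261 - 3 i \sqrt{9923}}$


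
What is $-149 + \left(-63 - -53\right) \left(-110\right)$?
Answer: $951$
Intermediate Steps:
$-149 + \left(-63 - -53\right) \left(-110\right) = -149 + \left(-63 + 53\right) \left(-110\right) = -149 - -1100 = -149 + 1100 = 951$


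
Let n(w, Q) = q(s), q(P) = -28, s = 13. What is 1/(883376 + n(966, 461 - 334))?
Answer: 1/883348 ≈ 1.1321e-6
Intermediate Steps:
n(w, Q) = -28
1/(883376 + n(966, 461 - 334)) = 1/(883376 - 28) = 1/883348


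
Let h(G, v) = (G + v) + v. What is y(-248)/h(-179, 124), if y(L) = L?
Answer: -248/69 ≈ -3.5942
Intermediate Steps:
h(G, v) = G + 2*v
y(-248)/h(-179, 124) = -248/(-179 + 2*124) = -248/(-179 + 248) = -248/69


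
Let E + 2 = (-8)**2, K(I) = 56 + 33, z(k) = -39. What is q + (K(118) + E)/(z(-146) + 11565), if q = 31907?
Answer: 367760233/11526 ≈ 31907.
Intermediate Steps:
K(I) = 89
E = 62 (E = -2 + (-8)**2 = -2 + 64 = 62)
q + (K(118) + E)/(z(-146) + 11565) = 31907 + (89 + 62)/(-39 + 11565) = 31907 + 151/11526 = 367760233/11526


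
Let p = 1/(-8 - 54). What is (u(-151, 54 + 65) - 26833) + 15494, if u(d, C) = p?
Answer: -703019/62 ≈ -11339.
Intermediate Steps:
p = -1/62 (p = 1/(-62) = -1/62 ≈ -0.016129)
u(d, C) = -1/62
(u(-151, 54 + 65) - 26833) + 15494 = (-1/62 - 26833) + 15494 = -1663647/62 + 15494 = -703019/62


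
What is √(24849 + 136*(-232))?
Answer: I*√6703 ≈ 81.872*I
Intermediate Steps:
√(24849 + 136*(-232)) = √(24849 - 31552) = √(-6703) = I*√6703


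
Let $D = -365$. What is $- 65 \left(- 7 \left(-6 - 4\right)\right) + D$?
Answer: $-4915$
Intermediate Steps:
$- 65 \left(- 7 \left(-6 - 4\right)\right) + D = - 65 \left(- 7 \left(-6 - 4\right)\right) - 365 = - 65 \left(\left(-7\right) \left(-10\right)\right) - 365 = \left(-65\right) 70 - 365 = -4550 - 365 = -4915$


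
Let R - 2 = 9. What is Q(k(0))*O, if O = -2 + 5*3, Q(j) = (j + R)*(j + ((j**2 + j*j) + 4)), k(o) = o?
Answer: 572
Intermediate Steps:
R = 11 (R = 2 + 9 = 11)
Q(j) = (11 + j)*(4 + j + 2*j**2) (Q(j) = (j + 11)*(j + ((j**2 + j*j) + 4)) = (11 + j)*(j + ((j**2 + j**2) + 4)) = (11 + j)*(j + (2*j**2 + 4)) = (11 + j)*(j + (4 + 2*j**2)) = (11 + j)*(4 + j + 2*j**2))
O = 13 (O = -2 + 15 = 13)
Q(k(0))*O = (44 + 2*0**3 + 15*0 + 23*0**2)*13 = (44 + 2*0 + 0 + 23*0)*13 = (44 + 0 + 0 + 0)*13 = 44*13 = 572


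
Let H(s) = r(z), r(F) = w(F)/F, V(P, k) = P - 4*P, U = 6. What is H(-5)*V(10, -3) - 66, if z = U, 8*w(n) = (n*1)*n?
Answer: -177/2 ≈ -88.500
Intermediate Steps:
w(n) = n²/8 (w(n) = ((n*1)*n)/8 = (n*n)/8 = n²/8)
z = 6
V(P, k) = -3*P
r(F) = F/8 (r(F) = (F²/8)/F = F/8)
H(s) = ¾ (H(s) = (⅛)*6 = ¾)
H(-5)*V(10, -3) - 66 = 3*(-3*10)/4 - 66 = (¾)*(-30) - 66 = -45/2 - 66 = -177/2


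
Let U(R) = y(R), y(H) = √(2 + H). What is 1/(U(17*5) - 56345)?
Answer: -56345/3174758938 - √87/3174758938 ≈ -1.7751e-5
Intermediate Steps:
U(R) = √(2 + R)
1/(U(17*5) - 56345) = 1/(√(2 + 17*5) - 56345) = 1/(√(2 + 85) - 56345) = 1/(√87 - 56345) = 1/(-56345 + √87)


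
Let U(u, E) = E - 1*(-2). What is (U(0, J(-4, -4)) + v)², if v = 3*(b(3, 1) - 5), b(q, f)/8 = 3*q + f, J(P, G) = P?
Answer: 49729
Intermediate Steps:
b(q, f) = 8*f + 24*q (b(q, f) = 8*(3*q + f) = 8*(f + 3*q) = 8*f + 24*q)
U(u, E) = 2 + E (U(u, E) = E + 2 = 2 + E)
v = 225 (v = 3*((8*1 + 24*3) - 5) = 3*((8 + 72) - 5) = 3*(80 - 5) = 3*75 = 225)
(U(0, J(-4, -4)) + v)² = ((2 - 4) + 225)² = (-2 + 225)² = 223² = 49729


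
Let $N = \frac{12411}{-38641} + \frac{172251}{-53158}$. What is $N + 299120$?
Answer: $\frac{614408578820531}{2054078278} \approx 2.9912 \cdot 10^{5}$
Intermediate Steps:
$N = - \frac{7315694829}{2054078278}$ ($N = 12411 \left(- \frac{1}{38641}\right) + 172251 \left(- \frac{1}{53158}\right) = - \frac{12411}{38641} - \frac{172251}{53158} = - \frac{7315694829}{2054078278} \approx -3.5615$)
$N + 299120 = - \frac{7315694829}{2054078278} + 299120 = \frac{614408578820531}{2054078278}$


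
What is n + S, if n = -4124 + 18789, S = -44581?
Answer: -29916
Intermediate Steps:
n = 14665
n + S = 14665 - 44581 = -29916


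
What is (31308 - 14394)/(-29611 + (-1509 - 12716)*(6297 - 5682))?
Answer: -8457/4388993 ≈ -0.0019269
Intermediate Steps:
(31308 - 14394)/(-29611 + (-1509 - 12716)*(6297 - 5682)) = 16914/(-29611 - 14225*615) = 16914/(-29611 - 8748375) = 16914/(-8777986) = 16914*(-1/8777986) = -8457/4388993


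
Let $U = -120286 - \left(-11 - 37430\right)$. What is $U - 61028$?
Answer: $-143873$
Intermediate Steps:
$U = -82845$ ($U = -120286 - \left(-11 - 37430\right) = -120286 - -37441 = -120286 + 37441 = -82845$)
$U - 61028 = -82845 - 61028 = -143873$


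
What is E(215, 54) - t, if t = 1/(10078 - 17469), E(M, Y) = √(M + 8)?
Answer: 1/7391 + √223 ≈ 14.933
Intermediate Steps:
E(M, Y) = √(8 + M)
t = -1/7391 (t = 1/(-7391) = -1/7391 ≈ -0.00013530)
E(215, 54) - t = √(8 + 215) - 1*(-1/7391) = √223 + 1/7391 = 1/7391 + √223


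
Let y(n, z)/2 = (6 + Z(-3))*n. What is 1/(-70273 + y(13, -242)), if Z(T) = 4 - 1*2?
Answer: -1/70065 ≈ -1.4272e-5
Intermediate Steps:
Z(T) = 2 (Z(T) = 4 - 2 = 2)
y(n, z) = 16*n (y(n, z) = 2*((6 + 2)*n) = 2*(8*n) = 16*n)
1/(-70273 + y(13, -242)) = 1/(-70273 + 16*13) = 1/(-70273 + 208) = 1/(-70065) = -1/70065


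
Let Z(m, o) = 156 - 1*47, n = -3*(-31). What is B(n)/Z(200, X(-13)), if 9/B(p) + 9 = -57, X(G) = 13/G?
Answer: -3/2398 ≈ -0.0012510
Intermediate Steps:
n = 93
B(p) = -3/22 (B(p) = 9/(-9 - 57) = 9/(-66) = 9*(-1/66) = -3/22)
Z(m, o) = 109 (Z(m, o) = 156 - 47 = 109)
B(n)/Z(200, X(-13)) = -3/22/109 = -3/22*1/109 = -3/2398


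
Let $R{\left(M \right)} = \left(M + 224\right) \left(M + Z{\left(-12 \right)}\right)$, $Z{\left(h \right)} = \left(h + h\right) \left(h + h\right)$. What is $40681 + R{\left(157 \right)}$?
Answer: $319954$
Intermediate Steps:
$Z{\left(h \right)} = 4 h^{2}$ ($Z{\left(h \right)} = 2 h 2 h = 4 h^{2}$)
$R{\left(M \right)} = \left(224 + M\right) \left(576 + M\right)$ ($R{\left(M \right)} = \left(M + 224\right) \left(M + 4 \left(-12\right)^{2}\right) = \left(224 + M\right) \left(M + 4 \cdot 144\right) = \left(224 + M\right) \left(M + 576\right) = \left(224 + M\right) \left(576 + M\right)$)
$40681 + R{\left(157 \right)} = 40681 + \left(129024 + 157^{2} + 800 \cdot 157\right) = 40681 + \left(129024 + 24649 + 125600\right) = 40681 + 279273 = 319954$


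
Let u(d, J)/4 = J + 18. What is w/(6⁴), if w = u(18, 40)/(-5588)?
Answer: -29/905256 ≈ -3.2035e-5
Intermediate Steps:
u(d, J) = 72 + 4*J (u(d, J) = 4*(J + 18) = 4*(18 + J) = 72 + 4*J)
w = -58/1397 (w = (72 + 4*40)/(-5588) = (72 + 160)*(-1/5588) = 232*(-1/5588) = -58/1397 ≈ -0.041518)
w/(6⁴) = -58/(1397*(6⁴)) = -58/1397/1296 = -58/1397*1/1296 = -29/905256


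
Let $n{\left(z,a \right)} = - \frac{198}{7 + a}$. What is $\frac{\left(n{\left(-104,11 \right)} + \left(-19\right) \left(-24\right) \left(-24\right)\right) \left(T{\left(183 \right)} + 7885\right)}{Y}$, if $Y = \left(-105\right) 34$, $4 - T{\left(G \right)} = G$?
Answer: $\frac{1205989}{51} \approx 23647.0$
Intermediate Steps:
$T{\left(G \right)} = 4 - G$
$Y = -3570$
$\frac{\left(n{\left(-104,11 \right)} + \left(-19\right) \left(-24\right) \left(-24\right)\right) \left(T{\left(183 \right)} + 7885\right)}{Y} = \frac{\left(- \frac{198}{7 + 11} + \left(-19\right) \left(-24\right) \left(-24\right)\right) \left(\left(4 - 183\right) + 7885\right)}{-3570} = \left(- \frac{198}{18} + 456 \left(-24\right)\right) \left(\left(4 - 183\right) + 7885\right) \left(- \frac{1}{3570}\right) = \left(\left(-198\right) \frac{1}{18} - 10944\right) \left(-179 + 7885\right) \left(- \frac{1}{3570}\right) = \left(-11 - 10944\right) 7706 \left(- \frac{1}{3570}\right) = \left(-10955\right) 7706 \left(- \frac{1}{3570}\right) = \left(-84419230\right) \left(- \frac{1}{3570}\right) = \frac{1205989}{51}$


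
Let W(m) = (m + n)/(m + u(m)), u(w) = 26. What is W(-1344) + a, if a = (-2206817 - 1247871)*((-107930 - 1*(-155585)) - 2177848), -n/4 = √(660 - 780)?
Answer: 4849681296363328/659 + 4*I*√30/659 ≈ 7.3591e+12 + 0.033246*I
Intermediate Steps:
n = -8*I*√30 (n = -4*√(660 - 780) = -8*I*√30 ≈ -43.818*I)
a = 7359152194784 (a = -3454688*((-107930 + 155585) - 2177848) = -3454688*(47655 - 2177848) = -3454688*(-2130193) = 7359152194784)
W(m) = (m - 8*I*√30)/(26 + m) (W(m) = (m - 8*I*√30)/(m + 26) = (m - 8*I*√30)/(26 + m))
W(-1344) + a = (-1344 - 8*I*√30)/(26 - 1344) + 7359152194784 = (-1344 - 8*I*√30)/(-1318) + 7359152194784 = -(-1344 - 8*I*√30)/1318 + 7359152194784 = (672/659 + 4*I*√30/659) + 7359152194784 = 4849681296363328/659 + 4*I*√30/659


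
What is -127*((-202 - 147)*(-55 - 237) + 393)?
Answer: -12992227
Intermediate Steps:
-127*((-202 - 147)*(-55 - 237) + 393) = -127*(-349*(-292) + 393) = -127*(101908 + 393) = -127*102301 = -12992227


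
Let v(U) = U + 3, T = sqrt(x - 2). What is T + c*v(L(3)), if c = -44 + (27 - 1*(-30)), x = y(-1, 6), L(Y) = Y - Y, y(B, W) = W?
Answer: 41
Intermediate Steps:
L(Y) = 0
x = 6
c = 13 (c = -44 + (27 + 30) = -44 + 57 = 13)
T = 2 (T = sqrt(6 - 2) = sqrt(4) = 2)
v(U) = 3 + U
T + c*v(L(3)) = 2 + 13*(3 + 0) = 2 + 13*3 = 2 + 39 = 41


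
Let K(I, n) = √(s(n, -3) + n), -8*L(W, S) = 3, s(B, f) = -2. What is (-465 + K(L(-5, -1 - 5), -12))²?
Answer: (465 - I*√14)² ≈ 2.1621e+5 - 3480.0*I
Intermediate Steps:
L(W, S) = -3/8 (L(W, S) = -⅛*3 = -3/8)
K(I, n) = √(-2 + n)
(-465 + K(L(-5, -1 - 5), -12))² = (-465 + √(-2 - 12))² = (-465 + √(-14))² = (-465 + I*√14)²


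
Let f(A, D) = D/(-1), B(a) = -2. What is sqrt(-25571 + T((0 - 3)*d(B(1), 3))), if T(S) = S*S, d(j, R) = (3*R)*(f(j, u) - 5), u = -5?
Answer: I*sqrt(25571) ≈ 159.91*I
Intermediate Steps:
f(A, D) = -D (f(A, D) = D*(-1) = -D)
d(j, R) = 0 (d(j, R) = (3*R)*(-1*(-5) - 5) = (3*R)*(5 - 5) = (3*R)*0 = 0)
T(S) = S**2
sqrt(-25571 + T((0 - 3)*d(B(1), 3))) = sqrt(-25571 + ((0 - 3)*0)**2) = sqrt(-25571 + (-3*0)**2) = sqrt(-25571 + 0**2) = sqrt(-25571 + 0) = sqrt(-25571) = I*sqrt(25571)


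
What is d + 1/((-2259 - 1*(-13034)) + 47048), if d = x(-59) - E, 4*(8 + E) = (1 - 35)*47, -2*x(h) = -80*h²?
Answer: 16149674787/115646 ≈ 1.3965e+5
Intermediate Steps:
x(h) = 40*h² (x(h) = -(-40)*h² = 40*h²)
E = -815/2 (E = -8 + ((1 - 35)*47)/4 = -8 + (-34*47)/4 = -8 + (¼)*(-1598) = -8 - 799/2 = -815/2 ≈ -407.50)
d = 279295/2 (d = 40*(-59)² - 1*(-815/2) = 40*3481 + 815/2 = 139240 + 815/2 = 279295/2 ≈ 1.3965e+5)
d + 1/((-2259 - 1*(-13034)) + 47048) = 279295/2 + 1/((-2259 - 1*(-13034)) + 47048) = 279295/2 + 1/((-2259 + 13034) + 47048) = 279295/2 + 1/(10775 + 47048) = 279295/2 + 1/57823 = 16149674787/115646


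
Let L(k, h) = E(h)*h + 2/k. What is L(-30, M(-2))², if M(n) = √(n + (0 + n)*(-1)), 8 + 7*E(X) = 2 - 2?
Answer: 1/225 ≈ 0.0044444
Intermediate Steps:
E(X) = -8/7 (E(X) = -8/7 + (2 - 2)/7 = -8/7 + (⅐)*0 = -8/7 + 0 = -8/7)
M(n) = 0 (M(n) = √(n + n*(-1)) = √(n - n) = √0 = 0)
L(k, h) = 2/k - 8*h/7 (L(k, h) = -8*h/7 + 2/k = 2/k - 8*h/7)
L(-30, M(-2))² = (2/(-30) - 8/7*0)² = (2*(-1/30) + 0)² = (-1/15 + 0)² = (-1/15)² = 1/225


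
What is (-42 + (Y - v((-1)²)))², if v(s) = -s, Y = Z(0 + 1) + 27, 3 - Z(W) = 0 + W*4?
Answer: 225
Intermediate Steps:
Z(W) = 3 - 4*W (Z(W) = 3 - (0 + W*4) = 3 - (0 + 4*W) = 3 - 4*W)
Y = 26 (Y = (3 - 4*(0 + 1)) + 27 = (3 - 4*1) + 27 = (3 - 4) + 27 = -1 + 27 = 26)
(-42 + (Y - v((-1)²)))² = (-42 + (26 - (-1)*(-1)²))² = (-42 + (26 - (-1)))² = (-42 + (26 - 1*(-1)))² = (-42 + (26 + 1))² = (-42 + 27)² = (-15)² = 225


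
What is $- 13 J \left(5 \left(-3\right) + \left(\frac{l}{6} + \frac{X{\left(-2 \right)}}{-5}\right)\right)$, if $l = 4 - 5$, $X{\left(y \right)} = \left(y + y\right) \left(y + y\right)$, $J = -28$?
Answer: $- \frac{100282}{15} \approx -6685.5$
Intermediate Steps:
$X{\left(y \right)} = 4 y^{2}$ ($X{\left(y \right)} = 2 y 2 y = 4 y^{2}$)
$l = -1$
$- 13 J \left(5 \left(-3\right) + \left(\frac{l}{6} + \frac{X{\left(-2 \right)}}{-5}\right)\right) = \left(-13\right) \left(-28\right) \left(5 \left(-3\right) + \left(- \frac{1}{6} + \frac{4 \left(-2\right)^{2}}{-5}\right)\right) = 364 \left(-15 + \left(\left(-1\right) \frac{1}{6} + 4 \cdot 4 \left(- \frac{1}{5}\right)\right)\right) = 364 \left(-15 + \left(- \frac{1}{6} + 16 \left(- \frac{1}{5}\right)\right)\right) = 364 \left(-15 - \frac{101}{30}\right) = 364 \left(- \frac{551}{30}\right) = - \frac{100282}{15}$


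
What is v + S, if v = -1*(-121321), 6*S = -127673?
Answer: 600253/6 ≈ 1.0004e+5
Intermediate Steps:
S = -127673/6 (S = (⅙)*(-127673) = -127673/6 ≈ -21279.)
v = 121321
v + S = 121321 - 127673/6 = 600253/6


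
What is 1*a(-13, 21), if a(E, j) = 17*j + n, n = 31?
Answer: 388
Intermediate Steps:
a(E, j) = 31 + 17*j (a(E, j) = 17*j + 31 = 31 + 17*j)
1*a(-13, 21) = 1*(31 + 17*21) = 1*(31 + 357) = 1*388 = 388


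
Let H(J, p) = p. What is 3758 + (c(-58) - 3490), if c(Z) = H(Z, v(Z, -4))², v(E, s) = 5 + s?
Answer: 269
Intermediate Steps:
c(Z) = 1 (c(Z) = (5 - 4)² = 1² = 1)
3758 + (c(-58) - 3490) = 3758 + (1 - 3490) = 3758 - 3489 = 269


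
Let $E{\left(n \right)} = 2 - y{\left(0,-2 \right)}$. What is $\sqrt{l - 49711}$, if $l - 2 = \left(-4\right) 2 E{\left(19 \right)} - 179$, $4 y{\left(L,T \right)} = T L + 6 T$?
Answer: $158 i \sqrt{2} \approx 223.45 i$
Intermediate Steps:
$y{\left(L,T \right)} = \frac{3 T}{2} + \frac{L T}{4}$ ($y{\left(L,T \right)} = \frac{T L + 6 T}{4} = \frac{L T + 6 T}{4} = \frac{6 T + L T}{4} = \frac{3 T}{2} + \frac{L T}{4}$)
$E{\left(n \right)} = 5$ ($E{\left(n \right)} = 2 - \frac{1}{4} \left(-2\right) \left(6 + 0\right) = 2 - \frac{1}{4} \left(-2\right) 6 = 2 - -3 = 2 + 3 = 5$)
$l = -217$ ($l = 2 - \left(179 - \left(-4\right) 2 \cdot 5\right) = 2 - 219 = -217$)
$\sqrt{l - 49711} = \sqrt{-217 - 49711} = \sqrt{-49928} = 158 i \sqrt{2}$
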